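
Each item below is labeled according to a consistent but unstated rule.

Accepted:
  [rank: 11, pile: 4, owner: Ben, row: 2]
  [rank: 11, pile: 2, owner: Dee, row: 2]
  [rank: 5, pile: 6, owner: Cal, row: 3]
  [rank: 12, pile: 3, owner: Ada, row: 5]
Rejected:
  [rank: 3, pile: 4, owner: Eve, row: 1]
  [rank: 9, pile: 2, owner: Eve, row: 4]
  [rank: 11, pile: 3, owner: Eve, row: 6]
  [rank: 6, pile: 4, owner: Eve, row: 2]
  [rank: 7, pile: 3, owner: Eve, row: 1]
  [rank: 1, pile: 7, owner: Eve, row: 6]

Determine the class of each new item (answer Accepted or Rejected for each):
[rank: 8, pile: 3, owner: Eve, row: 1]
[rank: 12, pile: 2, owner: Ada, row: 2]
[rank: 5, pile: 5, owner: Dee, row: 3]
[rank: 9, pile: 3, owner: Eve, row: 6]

Rejected, Accepted, Accepted, Rejected

'Accepted' ⟺ owner is not Eve.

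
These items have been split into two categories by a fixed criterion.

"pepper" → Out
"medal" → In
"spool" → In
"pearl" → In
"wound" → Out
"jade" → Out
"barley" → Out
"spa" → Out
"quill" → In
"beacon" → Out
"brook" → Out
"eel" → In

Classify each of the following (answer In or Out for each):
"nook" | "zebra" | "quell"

Out, Out, In

The rule appears to be: ends with 'l'.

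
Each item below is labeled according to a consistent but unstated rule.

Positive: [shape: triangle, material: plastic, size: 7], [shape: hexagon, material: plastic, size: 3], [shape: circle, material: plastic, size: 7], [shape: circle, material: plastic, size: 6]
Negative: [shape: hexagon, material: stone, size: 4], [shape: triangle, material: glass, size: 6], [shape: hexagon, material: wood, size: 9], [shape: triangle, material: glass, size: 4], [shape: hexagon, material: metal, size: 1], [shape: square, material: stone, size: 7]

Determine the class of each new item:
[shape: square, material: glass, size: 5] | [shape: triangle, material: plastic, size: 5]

Negative, Positive

The distinguishing property — material is plastic — holds for all the 'Positive' cases and none of the 'Negative' cases.
[shape: square, material: glass, size: 5] — material is glass, hence Negative.
[shape: triangle, material: plastic, size: 5] — material is plastic, hence Positive.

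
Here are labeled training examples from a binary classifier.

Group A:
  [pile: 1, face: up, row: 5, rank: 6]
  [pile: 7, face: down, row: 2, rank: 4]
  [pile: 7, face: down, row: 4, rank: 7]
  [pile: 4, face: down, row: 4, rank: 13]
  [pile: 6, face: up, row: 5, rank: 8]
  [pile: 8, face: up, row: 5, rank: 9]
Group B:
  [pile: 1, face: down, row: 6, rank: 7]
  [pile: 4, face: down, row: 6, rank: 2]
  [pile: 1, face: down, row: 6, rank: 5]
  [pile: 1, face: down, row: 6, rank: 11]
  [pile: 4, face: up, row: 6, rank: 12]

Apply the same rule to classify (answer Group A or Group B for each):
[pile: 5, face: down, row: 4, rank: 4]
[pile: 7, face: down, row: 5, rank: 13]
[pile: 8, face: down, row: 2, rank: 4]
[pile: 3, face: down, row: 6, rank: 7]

The simplest hypothesis consistent with all the labels is: row ≤ 5.
[pile: 5, face: down, row: 4, rank: 4]: Group A (row = 4). [pile: 7, face: down, row: 5, rank: 13]: Group A (row = 5). [pile: 8, face: down, row: 2, rank: 4]: Group A (row = 2). [pile: 3, face: down, row: 6, rank: 7]: Group B (row = 6).

Group A, Group A, Group A, Group B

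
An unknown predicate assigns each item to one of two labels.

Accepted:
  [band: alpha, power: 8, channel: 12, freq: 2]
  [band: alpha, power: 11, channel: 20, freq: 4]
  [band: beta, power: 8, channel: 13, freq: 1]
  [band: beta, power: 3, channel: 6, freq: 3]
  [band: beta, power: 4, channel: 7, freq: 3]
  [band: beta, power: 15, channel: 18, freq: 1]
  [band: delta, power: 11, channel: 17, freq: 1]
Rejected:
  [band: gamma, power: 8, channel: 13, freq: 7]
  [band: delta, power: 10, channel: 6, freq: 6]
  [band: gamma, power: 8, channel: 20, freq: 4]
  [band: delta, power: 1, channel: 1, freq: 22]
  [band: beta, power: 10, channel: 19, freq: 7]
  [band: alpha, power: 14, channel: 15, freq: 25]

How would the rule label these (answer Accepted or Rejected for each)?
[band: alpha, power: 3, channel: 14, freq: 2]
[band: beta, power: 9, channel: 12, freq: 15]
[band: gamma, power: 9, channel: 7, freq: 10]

The simplest hypothesis consistent with all the labels is: freq ≤ 3 OR power = 11.
[band: alpha, power: 3, channel: 14, freq: 2]: Accepted (freq = 2, power = 3). [band: beta, power: 9, channel: 12, freq: 15]: Rejected (freq = 15, power = 9). [band: gamma, power: 9, channel: 7, freq: 10]: Rejected (freq = 10, power = 9).

Accepted, Rejected, Rejected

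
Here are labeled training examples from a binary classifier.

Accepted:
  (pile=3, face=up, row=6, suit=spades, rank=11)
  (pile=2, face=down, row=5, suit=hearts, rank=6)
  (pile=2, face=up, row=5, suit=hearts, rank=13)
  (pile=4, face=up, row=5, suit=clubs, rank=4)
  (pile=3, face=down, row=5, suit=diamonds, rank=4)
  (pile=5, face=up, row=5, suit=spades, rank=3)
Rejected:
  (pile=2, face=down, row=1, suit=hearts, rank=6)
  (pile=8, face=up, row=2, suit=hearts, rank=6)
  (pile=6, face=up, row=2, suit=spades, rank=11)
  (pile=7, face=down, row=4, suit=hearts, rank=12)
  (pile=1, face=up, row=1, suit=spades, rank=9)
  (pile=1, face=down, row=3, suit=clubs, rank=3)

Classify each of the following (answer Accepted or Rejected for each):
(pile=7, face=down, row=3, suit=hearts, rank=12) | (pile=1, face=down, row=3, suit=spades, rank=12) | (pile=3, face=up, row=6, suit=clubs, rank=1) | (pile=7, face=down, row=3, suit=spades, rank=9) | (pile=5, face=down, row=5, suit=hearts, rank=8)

The rule appears to be: row ≥ 5.
(pile=7, face=down, row=3, suit=hearts, rank=12) — row = 3, hence Rejected. (pile=1, face=down, row=3, suit=spades, rank=12) — row = 3, hence Rejected. (pile=3, face=up, row=6, suit=clubs, rank=1) — row = 6, hence Accepted. (pile=7, face=down, row=3, suit=spades, rank=9) — row = 3, hence Rejected. (pile=5, face=down, row=5, suit=hearts, rank=8) — row = 5, hence Accepted.

Rejected, Rejected, Accepted, Rejected, Accepted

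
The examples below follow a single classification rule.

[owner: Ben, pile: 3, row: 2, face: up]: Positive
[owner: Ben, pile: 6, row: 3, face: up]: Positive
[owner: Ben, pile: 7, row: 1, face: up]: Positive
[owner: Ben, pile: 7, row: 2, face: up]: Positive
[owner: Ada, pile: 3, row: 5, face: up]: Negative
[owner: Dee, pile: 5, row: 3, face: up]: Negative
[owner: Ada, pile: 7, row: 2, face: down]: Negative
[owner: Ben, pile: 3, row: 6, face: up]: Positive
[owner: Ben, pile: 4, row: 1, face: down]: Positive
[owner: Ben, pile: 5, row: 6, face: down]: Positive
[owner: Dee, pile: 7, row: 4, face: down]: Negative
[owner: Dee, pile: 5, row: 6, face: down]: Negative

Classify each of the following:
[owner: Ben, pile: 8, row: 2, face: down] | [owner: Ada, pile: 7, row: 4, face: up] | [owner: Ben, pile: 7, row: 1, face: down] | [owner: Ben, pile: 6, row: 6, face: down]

Positive, Negative, Positive, Positive

A rule that fits every label: owner is Ben — true of each 'Positive' example, false of each 'Negative' one.
[owner: Ben, pile: 8, row: 2, face: down]: owner is Ben, checks out → Positive.
[owner: Ada, pile: 7, row: 4, face: up]: owner is Ada, fails the rule → Negative.
[owner: Ben, pile: 7, row: 1, face: down]: owner is Ben, checks out → Positive.
[owner: Ben, pile: 6, row: 6, face: down]: owner is Ben, checks out → Positive.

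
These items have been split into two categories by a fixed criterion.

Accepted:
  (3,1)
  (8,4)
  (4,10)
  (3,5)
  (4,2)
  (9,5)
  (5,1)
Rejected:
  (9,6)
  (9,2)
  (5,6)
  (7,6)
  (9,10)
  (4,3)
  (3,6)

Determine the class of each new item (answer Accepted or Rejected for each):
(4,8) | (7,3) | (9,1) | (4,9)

Accepted, Accepted, Accepted, Rejected

Comparing the two groups points to one rule — sum is even.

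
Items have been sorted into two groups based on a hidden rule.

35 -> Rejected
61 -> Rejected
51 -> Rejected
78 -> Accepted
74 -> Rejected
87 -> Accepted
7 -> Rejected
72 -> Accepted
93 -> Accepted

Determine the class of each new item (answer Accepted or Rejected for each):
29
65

A rule that fits every label: multiple of 3 AND at least 61 — true of each 'Accepted' example, false of each 'Rejected' one.
29: 29 = 3·9 + 2, 29 < 61 — does not fit, so Rejected. 65: 65 = 3·21 + 2, 65 ≥ 61 — does not fit, so Rejected.

Rejected, Rejected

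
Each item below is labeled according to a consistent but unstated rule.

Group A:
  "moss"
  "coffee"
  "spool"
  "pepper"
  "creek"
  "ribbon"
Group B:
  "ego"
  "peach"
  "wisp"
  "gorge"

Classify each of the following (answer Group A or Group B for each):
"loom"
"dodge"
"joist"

Group A, Group B, Group B

One predicate separates the groups cleanly: has a double letter.
"loom" → 'oo' doubled → Group A. "dodge" → no doubled letter → Group B. "joist" → no doubled letter → Group B.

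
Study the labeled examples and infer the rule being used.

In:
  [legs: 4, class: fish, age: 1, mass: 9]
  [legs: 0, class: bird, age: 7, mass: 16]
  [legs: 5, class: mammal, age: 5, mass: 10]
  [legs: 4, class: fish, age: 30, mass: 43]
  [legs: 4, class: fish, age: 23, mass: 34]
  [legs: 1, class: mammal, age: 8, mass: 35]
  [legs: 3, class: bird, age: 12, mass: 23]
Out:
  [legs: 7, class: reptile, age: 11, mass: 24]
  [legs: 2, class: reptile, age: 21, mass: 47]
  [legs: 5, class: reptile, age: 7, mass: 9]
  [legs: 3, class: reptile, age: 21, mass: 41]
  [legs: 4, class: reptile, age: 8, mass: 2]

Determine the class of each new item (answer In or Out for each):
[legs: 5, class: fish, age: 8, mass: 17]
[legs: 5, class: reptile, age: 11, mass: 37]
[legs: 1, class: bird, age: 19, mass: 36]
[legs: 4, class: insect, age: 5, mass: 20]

Rule: class is not reptile. This holds for each 'In' example and fails for each 'Out' one.
In: [legs: 5, class: fish, age: 8, mass: 17], since class is fish.
Out: [legs: 5, class: reptile, age: 11, mass: 37], since class is reptile.
In: [legs: 1, class: bird, age: 19, mass: 36], since class is bird.
In: [legs: 4, class: insect, age: 5, mass: 20], since class is insect.

In, Out, In, In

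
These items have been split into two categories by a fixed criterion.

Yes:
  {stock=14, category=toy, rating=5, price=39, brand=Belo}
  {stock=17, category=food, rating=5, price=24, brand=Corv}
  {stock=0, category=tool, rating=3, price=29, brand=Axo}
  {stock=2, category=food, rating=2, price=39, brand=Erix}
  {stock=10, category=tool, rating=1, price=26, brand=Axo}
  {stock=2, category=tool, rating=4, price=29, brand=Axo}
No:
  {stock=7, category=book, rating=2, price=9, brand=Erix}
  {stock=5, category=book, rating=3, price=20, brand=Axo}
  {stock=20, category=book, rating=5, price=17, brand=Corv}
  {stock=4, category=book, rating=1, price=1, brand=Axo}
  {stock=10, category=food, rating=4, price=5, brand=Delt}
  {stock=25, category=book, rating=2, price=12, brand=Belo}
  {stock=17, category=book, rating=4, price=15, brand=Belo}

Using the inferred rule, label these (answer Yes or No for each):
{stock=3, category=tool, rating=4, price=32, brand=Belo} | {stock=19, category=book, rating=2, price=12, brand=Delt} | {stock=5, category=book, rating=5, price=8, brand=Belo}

Yes, No, No

The distinguishing property — price ≥ 24 — holds for all the 'Yes' cases and none of the 'No' cases.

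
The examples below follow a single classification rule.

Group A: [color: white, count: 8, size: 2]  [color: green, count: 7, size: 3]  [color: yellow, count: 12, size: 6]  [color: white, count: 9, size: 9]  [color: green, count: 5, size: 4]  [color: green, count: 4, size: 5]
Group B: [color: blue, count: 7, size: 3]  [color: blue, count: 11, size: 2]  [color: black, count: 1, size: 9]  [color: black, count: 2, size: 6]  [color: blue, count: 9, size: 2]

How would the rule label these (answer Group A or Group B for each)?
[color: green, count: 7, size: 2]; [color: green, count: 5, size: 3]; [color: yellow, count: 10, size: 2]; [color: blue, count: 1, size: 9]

Group A, Group A, Group A, Group B

Rule: color is not blue AND count ≥ 4. This holds for each 'Group A' example and fails for each 'Group B' one.
[color: green, count: 7, size: 2] — color is green, count = 7, hence Group A.
[color: green, count: 5, size: 3] — color is green, count = 5, hence Group A.
[color: yellow, count: 10, size: 2] — color is yellow, count = 10, hence Group A.
[color: blue, count: 1, size: 9] — color is blue, count = 1, hence Group B.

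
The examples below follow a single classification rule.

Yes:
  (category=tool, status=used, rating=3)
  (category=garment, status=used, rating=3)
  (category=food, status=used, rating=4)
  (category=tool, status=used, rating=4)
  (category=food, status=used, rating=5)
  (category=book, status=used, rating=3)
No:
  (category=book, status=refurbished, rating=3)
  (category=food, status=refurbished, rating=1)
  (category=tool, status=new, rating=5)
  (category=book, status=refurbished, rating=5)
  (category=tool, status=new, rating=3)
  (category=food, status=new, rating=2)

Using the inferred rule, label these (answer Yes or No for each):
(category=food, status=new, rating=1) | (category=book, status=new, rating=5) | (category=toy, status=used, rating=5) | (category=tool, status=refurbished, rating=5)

No, No, Yes, No

The rule appears to be: status is used.
(category=food, status=new, rating=1): No (status is new).
(category=book, status=new, rating=5): No (status is new).
(category=toy, status=used, rating=5): Yes (status is used).
(category=tool, status=refurbished, rating=5): No (status is refurbished).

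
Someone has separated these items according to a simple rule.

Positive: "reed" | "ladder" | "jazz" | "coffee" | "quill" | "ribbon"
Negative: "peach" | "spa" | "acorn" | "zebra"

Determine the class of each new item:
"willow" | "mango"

Positive, Negative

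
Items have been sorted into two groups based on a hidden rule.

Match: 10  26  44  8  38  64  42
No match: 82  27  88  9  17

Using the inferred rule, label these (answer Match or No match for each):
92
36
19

No match, Match, No match

'Match' ⟺ even AND at most 64.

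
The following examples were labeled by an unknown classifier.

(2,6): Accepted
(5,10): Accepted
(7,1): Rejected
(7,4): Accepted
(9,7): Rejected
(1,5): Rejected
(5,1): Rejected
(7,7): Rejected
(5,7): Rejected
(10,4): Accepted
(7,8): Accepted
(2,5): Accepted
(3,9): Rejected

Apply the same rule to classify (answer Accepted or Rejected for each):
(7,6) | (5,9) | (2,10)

Looking at the examples, the only property every 'Accepted' case has and every 'Rejected' case lacks is: product is even.
(7,6): 7·6 = 42, passes → Accepted.
(5,9): 5·9 = 45, doesn't match → Rejected.
(2,10): 2·10 = 20, passes → Accepted.

Accepted, Rejected, Accepted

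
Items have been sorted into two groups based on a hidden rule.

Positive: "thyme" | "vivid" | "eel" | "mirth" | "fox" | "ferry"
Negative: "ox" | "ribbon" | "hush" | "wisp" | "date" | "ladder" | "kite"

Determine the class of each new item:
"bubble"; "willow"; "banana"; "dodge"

One predicate separates the groups cleanly: odd length.
"bubble": Negative (length 6).
"willow": Negative (length 6).
"banana": Negative (length 6).
"dodge": Positive (length 5).

Negative, Negative, Negative, Positive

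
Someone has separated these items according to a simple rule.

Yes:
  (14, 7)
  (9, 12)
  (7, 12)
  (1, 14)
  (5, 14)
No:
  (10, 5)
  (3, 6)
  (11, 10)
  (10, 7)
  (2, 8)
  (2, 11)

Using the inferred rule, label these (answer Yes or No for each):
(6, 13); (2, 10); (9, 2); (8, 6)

The simplest hypothesis consistent with all the labels is: max ≥ 12.
(6, 13): Yes (max 13). (2, 10): No (max 10). (9, 2): No (max 9). (8, 6): No (max 8).

Yes, No, No, No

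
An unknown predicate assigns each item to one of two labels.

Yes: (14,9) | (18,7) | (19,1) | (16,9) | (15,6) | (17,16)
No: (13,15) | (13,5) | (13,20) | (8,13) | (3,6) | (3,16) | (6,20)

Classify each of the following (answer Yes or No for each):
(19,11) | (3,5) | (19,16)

Yes, No, Yes

The common property of the 'Yes' items is: first ≥ 14. No 'No' item has it.
Yes: (19,11), since first 19.
No: (3,5), since first 3.
Yes: (19,16), since first 19.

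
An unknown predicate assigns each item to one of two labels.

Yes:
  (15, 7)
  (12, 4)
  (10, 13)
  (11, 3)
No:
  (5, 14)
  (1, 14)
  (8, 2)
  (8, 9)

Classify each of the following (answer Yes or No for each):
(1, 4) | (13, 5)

No, Yes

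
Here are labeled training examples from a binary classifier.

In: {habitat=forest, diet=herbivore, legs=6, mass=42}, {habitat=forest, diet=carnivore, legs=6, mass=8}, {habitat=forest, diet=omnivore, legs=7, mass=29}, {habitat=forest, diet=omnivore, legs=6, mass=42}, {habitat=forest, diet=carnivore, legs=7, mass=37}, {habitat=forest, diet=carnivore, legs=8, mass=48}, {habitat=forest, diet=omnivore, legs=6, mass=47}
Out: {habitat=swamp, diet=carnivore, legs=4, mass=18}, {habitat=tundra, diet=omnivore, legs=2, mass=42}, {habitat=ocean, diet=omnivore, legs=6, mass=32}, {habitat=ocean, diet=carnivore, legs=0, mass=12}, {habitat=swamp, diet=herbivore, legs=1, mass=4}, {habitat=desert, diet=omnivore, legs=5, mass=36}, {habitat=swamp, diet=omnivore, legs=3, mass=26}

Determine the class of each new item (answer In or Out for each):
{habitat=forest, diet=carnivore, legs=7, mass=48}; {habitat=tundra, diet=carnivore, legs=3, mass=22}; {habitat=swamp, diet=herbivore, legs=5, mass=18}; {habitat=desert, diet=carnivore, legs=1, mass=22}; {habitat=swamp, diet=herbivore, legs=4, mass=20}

The pattern is that an item is 'In' exactly when: habitat is forest.
In: {habitat=forest, diet=carnivore, legs=7, mass=48}, since habitat is forest.
Out: {habitat=tundra, diet=carnivore, legs=3, mass=22}, since habitat is tundra.
Out: {habitat=swamp, diet=herbivore, legs=5, mass=18}, since habitat is swamp.
Out: {habitat=desert, diet=carnivore, legs=1, mass=22}, since habitat is desert.
Out: {habitat=swamp, diet=herbivore, legs=4, mass=20}, since habitat is swamp.

In, Out, Out, Out, Out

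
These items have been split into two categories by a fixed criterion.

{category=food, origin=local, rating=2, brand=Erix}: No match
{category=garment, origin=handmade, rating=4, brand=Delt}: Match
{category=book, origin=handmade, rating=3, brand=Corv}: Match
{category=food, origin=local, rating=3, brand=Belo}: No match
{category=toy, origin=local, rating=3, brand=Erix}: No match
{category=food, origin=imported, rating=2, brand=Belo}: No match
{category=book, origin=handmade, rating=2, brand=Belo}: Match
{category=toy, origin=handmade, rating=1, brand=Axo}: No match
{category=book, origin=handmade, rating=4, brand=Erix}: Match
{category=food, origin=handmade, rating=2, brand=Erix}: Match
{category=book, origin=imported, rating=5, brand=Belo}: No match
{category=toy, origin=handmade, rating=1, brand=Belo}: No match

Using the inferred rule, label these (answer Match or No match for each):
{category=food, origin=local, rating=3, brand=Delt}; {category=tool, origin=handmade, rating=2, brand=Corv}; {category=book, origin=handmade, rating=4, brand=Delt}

All 'Match' examples share one property — origin is handmade AND rating ≥ 2 — and every 'No match' example lacks it.
{category=food, origin=local, rating=3, brand=Delt}: origin is local, rating = 3, does not pass → No match.
{category=tool, origin=handmade, rating=2, brand=Corv}: origin is handmade, rating = 2, fits → Match.
{category=book, origin=handmade, rating=4, brand=Delt}: origin is handmade, rating = 4, fits → Match.

No match, Match, Match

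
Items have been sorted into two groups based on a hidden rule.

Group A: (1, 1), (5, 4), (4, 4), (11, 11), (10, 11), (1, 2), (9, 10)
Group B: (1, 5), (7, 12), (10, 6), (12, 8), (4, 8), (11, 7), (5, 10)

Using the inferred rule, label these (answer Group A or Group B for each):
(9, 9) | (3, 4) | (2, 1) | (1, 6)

The common property of the 'Group A' items is: |first − second| ≤ 1. No 'Group B' item has it.
(9, 9): Group A (|9−9| = 0). (3, 4): Group A (|3−4| = 1). (2, 1): Group A (|2−1| = 1). (1, 6): Group B (|1−6| = 5).

Group A, Group A, Group A, Group B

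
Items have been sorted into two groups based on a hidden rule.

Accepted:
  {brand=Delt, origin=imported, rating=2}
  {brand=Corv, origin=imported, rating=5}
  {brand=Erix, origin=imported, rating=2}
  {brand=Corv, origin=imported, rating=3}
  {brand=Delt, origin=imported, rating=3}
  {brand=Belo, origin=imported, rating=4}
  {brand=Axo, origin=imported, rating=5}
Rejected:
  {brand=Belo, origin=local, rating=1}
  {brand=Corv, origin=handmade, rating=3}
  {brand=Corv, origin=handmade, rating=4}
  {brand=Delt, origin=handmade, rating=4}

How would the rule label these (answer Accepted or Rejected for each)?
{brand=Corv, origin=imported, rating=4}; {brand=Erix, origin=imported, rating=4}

Accepted, Accepted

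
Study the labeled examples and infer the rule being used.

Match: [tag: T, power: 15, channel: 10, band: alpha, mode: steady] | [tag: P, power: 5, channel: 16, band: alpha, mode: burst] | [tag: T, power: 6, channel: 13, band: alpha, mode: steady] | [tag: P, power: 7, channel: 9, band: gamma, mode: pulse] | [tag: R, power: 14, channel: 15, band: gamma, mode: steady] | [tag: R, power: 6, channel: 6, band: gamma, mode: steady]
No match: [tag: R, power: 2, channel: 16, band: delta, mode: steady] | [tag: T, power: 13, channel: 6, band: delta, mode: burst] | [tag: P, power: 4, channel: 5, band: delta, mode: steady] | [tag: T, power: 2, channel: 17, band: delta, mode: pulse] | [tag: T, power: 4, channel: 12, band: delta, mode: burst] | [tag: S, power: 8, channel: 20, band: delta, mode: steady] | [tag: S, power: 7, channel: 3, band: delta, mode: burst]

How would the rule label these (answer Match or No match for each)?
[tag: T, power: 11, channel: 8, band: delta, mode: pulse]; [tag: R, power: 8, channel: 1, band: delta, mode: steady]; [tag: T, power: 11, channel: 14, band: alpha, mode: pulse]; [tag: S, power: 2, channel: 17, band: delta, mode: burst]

No match, No match, Match, No match

The common property of the 'Match' items is: band is not delta. No 'No match' item has it.
[tag: T, power: 11, channel: 8, band: delta, mode: pulse]: band is delta, lacks this property → No match.
[tag: R, power: 8, channel: 1, band: delta, mode: steady]: band is delta, lacks this property → No match.
[tag: T, power: 11, channel: 14, band: alpha, mode: pulse]: band is alpha, fits → Match.
[tag: S, power: 2, channel: 17, band: delta, mode: burst]: band is delta, lacks this property → No match.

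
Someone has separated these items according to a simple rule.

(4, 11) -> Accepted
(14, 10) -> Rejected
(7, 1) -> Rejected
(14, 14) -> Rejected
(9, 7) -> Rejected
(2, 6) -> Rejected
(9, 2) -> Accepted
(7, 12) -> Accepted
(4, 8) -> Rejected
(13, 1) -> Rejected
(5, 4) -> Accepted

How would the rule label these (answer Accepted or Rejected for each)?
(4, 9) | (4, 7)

Accepted, Accepted

Comparing the two groups points to one rule — sum is odd.
(4, 9): Accepted (4+9 = 13).
(4, 7): Accepted (4+7 = 11).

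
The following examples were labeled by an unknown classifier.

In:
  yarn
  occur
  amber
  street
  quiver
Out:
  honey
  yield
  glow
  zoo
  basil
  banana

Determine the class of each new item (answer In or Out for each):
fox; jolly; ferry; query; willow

Out, Out, In, In, Out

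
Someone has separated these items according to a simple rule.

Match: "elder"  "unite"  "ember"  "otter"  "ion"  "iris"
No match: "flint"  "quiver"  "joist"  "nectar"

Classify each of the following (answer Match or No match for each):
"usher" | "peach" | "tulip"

Match, No match, No match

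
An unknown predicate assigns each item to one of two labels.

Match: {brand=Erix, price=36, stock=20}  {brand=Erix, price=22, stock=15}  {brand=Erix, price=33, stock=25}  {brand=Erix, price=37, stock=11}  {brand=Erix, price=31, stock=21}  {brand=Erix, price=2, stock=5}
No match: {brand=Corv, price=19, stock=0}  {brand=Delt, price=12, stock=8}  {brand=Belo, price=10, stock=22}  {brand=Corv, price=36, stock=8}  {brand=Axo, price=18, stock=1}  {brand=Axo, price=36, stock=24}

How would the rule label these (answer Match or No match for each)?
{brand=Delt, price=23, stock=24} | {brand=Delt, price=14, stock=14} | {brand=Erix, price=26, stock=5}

No match, No match, Match

Every 'Match' example satisfies: brand is Erix. None of the 'No match' examples do.
{brand=Delt, price=23, stock=24}: No match (brand is Delt). {brand=Delt, price=14, stock=14}: No match (brand is Delt). {brand=Erix, price=26, stock=5}: Match (brand is Erix).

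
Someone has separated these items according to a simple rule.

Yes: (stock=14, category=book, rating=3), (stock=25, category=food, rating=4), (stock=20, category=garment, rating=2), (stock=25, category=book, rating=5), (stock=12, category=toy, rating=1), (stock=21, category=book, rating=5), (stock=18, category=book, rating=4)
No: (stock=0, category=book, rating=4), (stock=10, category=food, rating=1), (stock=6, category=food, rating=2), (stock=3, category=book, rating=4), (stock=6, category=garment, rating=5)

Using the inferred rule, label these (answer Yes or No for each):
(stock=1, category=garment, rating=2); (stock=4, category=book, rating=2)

The common property of the 'Yes' items is: stock ≥ 12. No 'No' item has it.

No, No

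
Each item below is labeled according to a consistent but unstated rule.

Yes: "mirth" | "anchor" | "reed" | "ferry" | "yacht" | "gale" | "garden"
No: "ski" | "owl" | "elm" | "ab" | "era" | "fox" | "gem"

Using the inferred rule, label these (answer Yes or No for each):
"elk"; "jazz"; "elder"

No, Yes, Yes

Every 'Yes' example satisfies: length ≥ 4. None of the 'No' examples do.
"elk" → length 3 → No. "jazz" → length 4 → Yes. "elder" → length 5 → Yes.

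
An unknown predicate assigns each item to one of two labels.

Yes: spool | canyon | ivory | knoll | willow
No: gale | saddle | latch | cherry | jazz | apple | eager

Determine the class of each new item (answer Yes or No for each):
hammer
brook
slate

No, Yes, No

'Yes' ⟺ contains 'o'.
hammer → no 'o' → No.
brook → has 'o' → Yes.
slate → no 'o' → No.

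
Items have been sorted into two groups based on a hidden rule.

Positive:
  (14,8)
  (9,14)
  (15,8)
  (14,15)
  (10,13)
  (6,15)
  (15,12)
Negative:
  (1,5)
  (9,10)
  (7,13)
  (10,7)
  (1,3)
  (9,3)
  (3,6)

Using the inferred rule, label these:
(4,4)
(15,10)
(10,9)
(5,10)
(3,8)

Negative, Positive, Negative, Negative, Negative

The pattern is that an item is 'Positive' exactly when: sum ≥ 21.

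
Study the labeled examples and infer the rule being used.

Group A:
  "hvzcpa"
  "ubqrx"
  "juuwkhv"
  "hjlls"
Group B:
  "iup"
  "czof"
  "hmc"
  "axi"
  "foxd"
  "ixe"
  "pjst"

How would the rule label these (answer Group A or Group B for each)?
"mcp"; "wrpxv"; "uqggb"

Group B, Group A, Group A

Every 'Group A' example satisfies: length ≥ 5. None of the 'Group B' examples do.
"mcp": Group B (length 3).
"wrpxv": Group A (length 5).
"uqggb": Group A (length 5).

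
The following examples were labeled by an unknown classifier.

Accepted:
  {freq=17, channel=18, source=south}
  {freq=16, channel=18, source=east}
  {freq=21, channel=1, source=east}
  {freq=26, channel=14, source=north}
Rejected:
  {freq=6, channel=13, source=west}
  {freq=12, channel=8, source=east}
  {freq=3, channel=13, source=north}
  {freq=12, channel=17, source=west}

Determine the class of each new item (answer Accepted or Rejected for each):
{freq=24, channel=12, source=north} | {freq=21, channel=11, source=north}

Accepted, Accepted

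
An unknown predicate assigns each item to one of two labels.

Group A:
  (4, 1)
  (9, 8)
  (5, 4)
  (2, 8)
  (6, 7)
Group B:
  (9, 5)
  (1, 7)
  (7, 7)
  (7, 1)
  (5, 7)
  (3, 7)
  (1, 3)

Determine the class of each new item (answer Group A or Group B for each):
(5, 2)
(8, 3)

Comparing the two groups points to one rule — product is even.

Group A, Group A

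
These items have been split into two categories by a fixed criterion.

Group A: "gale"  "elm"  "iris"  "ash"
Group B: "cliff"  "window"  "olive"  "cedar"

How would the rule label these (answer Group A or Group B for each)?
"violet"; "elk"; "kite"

'Group A' ⟺ length ≤ 4.
"violet" → length 6 → Group B.
"elk" → length 3 → Group A.
"kite" → length 4 → Group A.

Group B, Group A, Group A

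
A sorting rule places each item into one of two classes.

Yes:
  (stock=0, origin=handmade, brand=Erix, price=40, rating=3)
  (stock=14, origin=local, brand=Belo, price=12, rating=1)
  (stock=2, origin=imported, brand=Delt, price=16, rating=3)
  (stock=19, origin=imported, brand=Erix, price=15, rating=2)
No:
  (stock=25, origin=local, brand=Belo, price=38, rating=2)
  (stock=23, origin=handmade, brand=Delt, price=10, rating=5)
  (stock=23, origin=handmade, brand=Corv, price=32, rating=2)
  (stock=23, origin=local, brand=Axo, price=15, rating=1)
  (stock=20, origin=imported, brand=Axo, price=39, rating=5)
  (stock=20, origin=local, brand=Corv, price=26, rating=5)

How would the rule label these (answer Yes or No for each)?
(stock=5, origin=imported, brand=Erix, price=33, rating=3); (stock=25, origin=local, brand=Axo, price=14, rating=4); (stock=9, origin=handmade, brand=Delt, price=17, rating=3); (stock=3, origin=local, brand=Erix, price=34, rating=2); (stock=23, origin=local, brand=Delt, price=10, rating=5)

Yes, No, Yes, Yes, No

The rule appears to be: stock ≤ 19.
(stock=5, origin=imported, brand=Erix, price=33, rating=3) — stock = 5, hence Yes. (stock=25, origin=local, brand=Axo, price=14, rating=4) — stock = 25, hence No. (stock=9, origin=handmade, brand=Delt, price=17, rating=3) — stock = 9, hence Yes. (stock=3, origin=local, brand=Erix, price=34, rating=2) — stock = 3, hence Yes. (stock=23, origin=local, brand=Delt, price=10, rating=5) — stock = 23, hence No.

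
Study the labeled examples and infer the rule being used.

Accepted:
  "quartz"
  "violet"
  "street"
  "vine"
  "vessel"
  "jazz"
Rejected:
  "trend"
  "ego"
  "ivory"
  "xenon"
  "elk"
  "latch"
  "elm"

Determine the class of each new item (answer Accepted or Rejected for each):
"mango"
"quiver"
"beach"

The rule appears to be: even length.
"mango" → length 5 → Rejected. "quiver" → length 6 → Accepted. "beach" → length 5 → Rejected.

Rejected, Accepted, Rejected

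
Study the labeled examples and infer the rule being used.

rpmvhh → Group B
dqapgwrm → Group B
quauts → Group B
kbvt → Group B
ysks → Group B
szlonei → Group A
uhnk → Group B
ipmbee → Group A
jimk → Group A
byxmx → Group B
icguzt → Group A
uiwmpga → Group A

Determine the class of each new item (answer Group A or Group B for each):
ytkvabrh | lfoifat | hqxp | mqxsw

All 'Group A' examples share one property — contains 'i' — and every 'Group B' example lacks it.

Group B, Group A, Group B, Group B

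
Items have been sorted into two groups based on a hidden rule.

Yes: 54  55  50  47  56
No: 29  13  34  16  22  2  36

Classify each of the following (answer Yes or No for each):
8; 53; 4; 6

One predicate separates the groups cleanly: at least 47.
8 → 8 < 47 → No.
53 → 53 ≥ 47 → Yes.
4 → 4 < 47 → No.
6 → 6 < 47 → No.

No, Yes, No, No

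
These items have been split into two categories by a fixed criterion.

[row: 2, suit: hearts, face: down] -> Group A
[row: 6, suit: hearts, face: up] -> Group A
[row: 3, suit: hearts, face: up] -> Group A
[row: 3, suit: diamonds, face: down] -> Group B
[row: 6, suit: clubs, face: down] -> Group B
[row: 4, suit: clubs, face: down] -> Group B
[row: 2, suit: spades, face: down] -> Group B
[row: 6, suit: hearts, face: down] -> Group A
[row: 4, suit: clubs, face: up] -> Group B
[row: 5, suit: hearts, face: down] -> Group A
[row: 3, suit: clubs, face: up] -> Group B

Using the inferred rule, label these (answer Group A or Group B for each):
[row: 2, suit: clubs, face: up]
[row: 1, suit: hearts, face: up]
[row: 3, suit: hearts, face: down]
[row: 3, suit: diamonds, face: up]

All 'Group A' examples share one property — suit is hearts — and every 'Group B' example lacks it.
[row: 2, suit: clubs, face: up]: suit is clubs, doesn't qualify → Group B.
[row: 1, suit: hearts, face: up]: suit is hearts, meets the rule → Group A.
[row: 3, suit: hearts, face: down]: suit is hearts, meets the rule → Group A.
[row: 3, suit: diamonds, face: up]: suit is diamonds, doesn't qualify → Group B.

Group B, Group A, Group A, Group B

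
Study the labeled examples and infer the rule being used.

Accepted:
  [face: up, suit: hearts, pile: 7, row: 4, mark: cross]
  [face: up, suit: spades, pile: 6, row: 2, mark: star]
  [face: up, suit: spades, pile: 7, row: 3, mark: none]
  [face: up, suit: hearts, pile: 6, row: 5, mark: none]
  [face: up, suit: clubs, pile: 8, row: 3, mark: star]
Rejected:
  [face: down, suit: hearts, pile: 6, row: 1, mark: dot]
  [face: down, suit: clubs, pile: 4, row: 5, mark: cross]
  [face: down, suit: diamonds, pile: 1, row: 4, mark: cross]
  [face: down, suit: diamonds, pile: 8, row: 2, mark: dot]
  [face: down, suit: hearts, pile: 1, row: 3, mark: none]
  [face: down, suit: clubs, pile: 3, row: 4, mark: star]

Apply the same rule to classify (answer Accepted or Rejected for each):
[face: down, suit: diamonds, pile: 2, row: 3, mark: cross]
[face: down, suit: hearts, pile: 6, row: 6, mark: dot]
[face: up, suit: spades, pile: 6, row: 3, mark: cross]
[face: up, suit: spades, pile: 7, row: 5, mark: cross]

Rejected, Rejected, Accepted, Accepted

Every 'Accepted' example satisfies: face is up. None of the 'Rejected' examples do.
[face: down, suit: diamonds, pile: 2, row: 3, mark: cross] → face is down → Rejected. [face: down, suit: hearts, pile: 6, row: 6, mark: dot] → face is down → Rejected. [face: up, suit: spades, pile: 6, row: 3, mark: cross] → face is up → Accepted. [face: up, suit: spades, pile: 7, row: 5, mark: cross] → face is up → Accepted.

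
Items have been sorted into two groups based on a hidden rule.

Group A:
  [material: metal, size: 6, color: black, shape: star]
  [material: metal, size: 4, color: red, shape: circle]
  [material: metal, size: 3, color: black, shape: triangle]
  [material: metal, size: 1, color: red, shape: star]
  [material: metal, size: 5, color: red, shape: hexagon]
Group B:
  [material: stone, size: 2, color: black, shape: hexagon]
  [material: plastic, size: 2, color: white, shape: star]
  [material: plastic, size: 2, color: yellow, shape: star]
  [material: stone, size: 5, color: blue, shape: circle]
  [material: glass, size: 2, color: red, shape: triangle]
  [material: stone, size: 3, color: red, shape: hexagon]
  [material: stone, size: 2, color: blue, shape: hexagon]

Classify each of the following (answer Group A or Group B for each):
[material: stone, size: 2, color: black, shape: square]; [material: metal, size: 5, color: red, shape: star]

Looking at the examples, the only property every 'Group A' case has and every 'Group B' case lacks is: material is metal.

Group B, Group A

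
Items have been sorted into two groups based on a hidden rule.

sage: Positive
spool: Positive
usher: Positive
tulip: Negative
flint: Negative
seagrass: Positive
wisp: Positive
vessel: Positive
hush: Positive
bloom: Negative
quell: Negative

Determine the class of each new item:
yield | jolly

Looking at the examples, the only property every 'Positive' case has and every 'Negative' case lacks is: contains 's'.

Negative, Negative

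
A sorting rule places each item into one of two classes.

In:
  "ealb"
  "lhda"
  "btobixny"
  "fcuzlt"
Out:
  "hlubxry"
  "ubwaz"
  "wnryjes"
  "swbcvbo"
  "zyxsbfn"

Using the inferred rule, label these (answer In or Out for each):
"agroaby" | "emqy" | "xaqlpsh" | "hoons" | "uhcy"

Every 'In' example satisfies: even length. None of the 'Out' examples do.
"agroaby": length 7 — fails this test, so Out. "emqy": length 4 — fits, so In. "xaqlpsh": length 7 — fails this test, so Out. "hoons": length 5 — fails this test, so Out. "uhcy": length 4 — fits, so In.

Out, In, Out, Out, In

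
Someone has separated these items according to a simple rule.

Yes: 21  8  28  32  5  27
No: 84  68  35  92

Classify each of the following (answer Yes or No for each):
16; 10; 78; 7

The rule appears to be: at most 32.

Yes, Yes, No, Yes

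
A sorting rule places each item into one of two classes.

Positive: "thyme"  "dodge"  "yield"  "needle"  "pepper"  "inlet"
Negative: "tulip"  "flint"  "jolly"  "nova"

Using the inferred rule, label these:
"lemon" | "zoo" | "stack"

Positive, Negative, Negative

'Positive' ⟺ contains 'e'.
"lemon": has 'e', matches → Positive.
"zoo": no 'e', doesn't match → Negative.
"stack": no 'e', doesn't match → Negative.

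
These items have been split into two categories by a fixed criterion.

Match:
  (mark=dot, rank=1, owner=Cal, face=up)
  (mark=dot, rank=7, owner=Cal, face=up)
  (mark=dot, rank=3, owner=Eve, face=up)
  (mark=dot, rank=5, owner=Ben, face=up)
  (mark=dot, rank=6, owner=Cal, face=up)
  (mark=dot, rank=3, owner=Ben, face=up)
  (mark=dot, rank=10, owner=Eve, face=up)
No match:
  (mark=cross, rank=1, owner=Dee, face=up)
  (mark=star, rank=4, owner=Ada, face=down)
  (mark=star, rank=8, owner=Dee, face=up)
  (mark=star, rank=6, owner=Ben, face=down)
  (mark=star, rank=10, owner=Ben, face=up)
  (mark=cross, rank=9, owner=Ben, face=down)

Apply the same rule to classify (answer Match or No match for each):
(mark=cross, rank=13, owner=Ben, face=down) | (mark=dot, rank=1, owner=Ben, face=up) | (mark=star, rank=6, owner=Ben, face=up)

All 'Match' examples share one property — mark is dot — and every 'No match' example lacks it.
(mark=cross, rank=13, owner=Ben, face=down): mark is cross, does not satisfy this → No match.
(mark=dot, rank=1, owner=Ben, face=up): mark is dot, qualifies → Match.
(mark=star, rank=6, owner=Ben, face=up): mark is star, does not satisfy this → No match.

No match, Match, No match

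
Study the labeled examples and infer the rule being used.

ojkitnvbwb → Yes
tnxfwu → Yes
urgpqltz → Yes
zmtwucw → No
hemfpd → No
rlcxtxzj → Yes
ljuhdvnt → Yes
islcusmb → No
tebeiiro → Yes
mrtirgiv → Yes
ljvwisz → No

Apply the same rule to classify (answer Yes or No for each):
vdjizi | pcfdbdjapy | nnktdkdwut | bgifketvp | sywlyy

Every 'Yes' example satisfies: even length AND contains 't'. None of the 'No' examples do.
vdjizi → length 6, no 't' → No. pcfdbdjapy → length 10, no 't' → No. nnktdkdwut → length 10, has 't' → Yes. bgifketvp → length 9, has 't' → No. sywlyy → length 6, no 't' → No.

No, No, Yes, No, No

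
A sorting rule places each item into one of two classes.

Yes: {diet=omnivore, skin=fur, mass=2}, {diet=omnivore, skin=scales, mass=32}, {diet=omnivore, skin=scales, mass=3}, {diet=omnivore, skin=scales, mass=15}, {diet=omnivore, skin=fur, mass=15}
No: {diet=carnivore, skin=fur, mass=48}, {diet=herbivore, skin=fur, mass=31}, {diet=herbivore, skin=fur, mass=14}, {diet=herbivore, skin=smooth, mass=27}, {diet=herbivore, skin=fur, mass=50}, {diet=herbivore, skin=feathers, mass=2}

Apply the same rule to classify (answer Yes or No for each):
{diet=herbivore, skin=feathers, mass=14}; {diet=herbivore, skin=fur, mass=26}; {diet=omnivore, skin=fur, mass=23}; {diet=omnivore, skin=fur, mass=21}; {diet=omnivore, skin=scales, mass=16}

No, No, Yes, Yes, Yes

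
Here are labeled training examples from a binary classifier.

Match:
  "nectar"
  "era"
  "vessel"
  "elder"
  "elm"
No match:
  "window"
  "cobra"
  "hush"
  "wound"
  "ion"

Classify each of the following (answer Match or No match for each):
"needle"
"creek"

Match, Match

Checking candidate rules against both groups, what survives is: contains 'e'.
"needle": Match (has 'e'). "creek": Match (has 'e').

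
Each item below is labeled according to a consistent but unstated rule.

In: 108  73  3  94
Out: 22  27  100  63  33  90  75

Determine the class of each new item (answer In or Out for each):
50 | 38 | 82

'In' ⟺ ≡ 3 (mod 7).

Out, In, Out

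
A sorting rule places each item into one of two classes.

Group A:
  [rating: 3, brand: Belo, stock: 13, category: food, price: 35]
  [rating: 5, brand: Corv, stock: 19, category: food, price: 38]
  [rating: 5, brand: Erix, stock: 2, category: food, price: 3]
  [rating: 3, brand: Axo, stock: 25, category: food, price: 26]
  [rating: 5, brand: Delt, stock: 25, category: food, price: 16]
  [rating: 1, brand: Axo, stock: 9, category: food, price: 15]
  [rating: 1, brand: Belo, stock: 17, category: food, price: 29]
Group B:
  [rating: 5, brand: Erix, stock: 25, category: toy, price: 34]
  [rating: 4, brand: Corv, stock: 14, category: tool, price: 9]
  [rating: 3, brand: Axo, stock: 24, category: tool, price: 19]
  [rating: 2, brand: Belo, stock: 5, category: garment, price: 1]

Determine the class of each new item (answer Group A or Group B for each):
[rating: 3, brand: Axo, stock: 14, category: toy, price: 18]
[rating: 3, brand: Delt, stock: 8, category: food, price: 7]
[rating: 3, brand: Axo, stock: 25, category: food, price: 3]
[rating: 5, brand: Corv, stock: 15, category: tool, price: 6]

Group B, Group A, Group A, Group B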